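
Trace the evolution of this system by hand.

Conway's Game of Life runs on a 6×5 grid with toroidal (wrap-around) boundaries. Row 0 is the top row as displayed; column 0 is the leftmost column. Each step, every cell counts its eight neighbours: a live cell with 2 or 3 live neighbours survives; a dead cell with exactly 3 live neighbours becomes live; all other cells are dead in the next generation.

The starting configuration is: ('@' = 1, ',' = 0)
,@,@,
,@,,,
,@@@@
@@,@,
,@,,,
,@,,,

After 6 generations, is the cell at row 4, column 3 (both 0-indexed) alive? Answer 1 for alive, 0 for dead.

[0] ,@,@,
,@,,,
,@@@@
@@,@,
,@,,,
,@,,,
[1] @@,,,
,@,,@
,,,@@
,,,@,
,@,,,
@@,,,
[2] ,,@,@
,@@@@
@,@@@
,,@@@
@@@,,
,,@,,
[3] @,,,@
,,,,,
,,,,,
,,,,,
@,,,@
@,@,,
[4] @@,,@
,,,,,
,,,,,
,,,,,
@@,,@
,,,@,
[5] @,,,@
@,,,,
,,,,,
@,,,,
@,,,@
,,@@,
[6] @@,@@
@,,,@
,,,,,
@,,,@
@@,@@
,@,@,

1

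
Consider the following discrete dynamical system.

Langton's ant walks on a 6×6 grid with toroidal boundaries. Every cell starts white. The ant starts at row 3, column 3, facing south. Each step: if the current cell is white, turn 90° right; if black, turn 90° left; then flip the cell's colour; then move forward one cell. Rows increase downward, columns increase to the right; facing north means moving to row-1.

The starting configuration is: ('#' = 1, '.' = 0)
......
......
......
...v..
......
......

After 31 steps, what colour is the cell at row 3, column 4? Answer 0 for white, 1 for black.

0

0) ......
......
......
...v..
......
......
1) ......
......
......
..<#..
......
......
2) ......
......
..^...
..##..
......
......
3) ......
......
..#>..
..##..
......
......
4) ......
......
..##..
..#v..
......
......
5) ......
......
..##..
..#.>.
......
......
6) ......
......
..##..
..#.#.
....v.
......
7) ......
......
..##..
..#.#.
...<#.
......
8) ......
......
..##..
..#^#.
...##.
......
9) ......
......
..##..
..##>.
...##.
......
10) ......
......
..##^.
..##..
...##.
......
11) ......
......
..###>
..##..
...##.
......
12) ......
......
..####
..##.v
...##.
......
13) ......
......
..####
..##<#
...##.
......
14) ......
......
..##^#
..####
...##.
......
15) ......
......
..#<.#
..####
...##.
......
16) ......
......
..#..#
..#v##
...##.
......
17) ......
......
..#..#
..#.>#
...##.
......
18) ......
......
..#.^#
..#..#
...##.
......
19) ......
......
..#.#>
..#..#
...##.
......
20) ......
.....^
..#.#.
..#..#
...##.
......
21) ......
>....#
..#.#.
..#..#
...##.
......
22) ......
#....#
v.#.#.
..#..#
...##.
......
23) ......
#....#
#.#.#<
..#..#
...##.
......
24) ......
#....^
#.#.##
..#..#
...##.
......
25) ......
#...<.
#.#.##
..#..#
...##.
......
26) ....^.
#...#.
#.#.##
..#..#
...##.
......
27) ....#>
#...#.
#.#.##
..#..#
...##.
......
28) ....##
#...#v
#.#.##
..#..#
...##.
......
29) ....##
#...<#
#.#.##
..#..#
...##.
......
30) ....##
#....#
#.#.v#
..#..#
...##.
......
31) ....##
#....#
#.#..>
..#..#
...##.
......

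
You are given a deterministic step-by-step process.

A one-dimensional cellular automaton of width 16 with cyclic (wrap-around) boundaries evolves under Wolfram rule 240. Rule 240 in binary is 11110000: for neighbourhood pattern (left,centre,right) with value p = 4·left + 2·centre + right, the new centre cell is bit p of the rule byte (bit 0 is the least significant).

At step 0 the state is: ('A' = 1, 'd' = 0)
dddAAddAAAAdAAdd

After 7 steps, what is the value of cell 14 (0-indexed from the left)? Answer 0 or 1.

1

0) dddAAddAAAAdAAdd
1) ddddAAddAAAAdAAd
2) dddddAAddAAAAdAA
3) AdddddAAddAAAAdA
4) AAdddddAAddAAAAd
5) dAAdddddAAddAAAA
6) AdAAdddddAAddAAA
7) AAdAAdddddAAddAA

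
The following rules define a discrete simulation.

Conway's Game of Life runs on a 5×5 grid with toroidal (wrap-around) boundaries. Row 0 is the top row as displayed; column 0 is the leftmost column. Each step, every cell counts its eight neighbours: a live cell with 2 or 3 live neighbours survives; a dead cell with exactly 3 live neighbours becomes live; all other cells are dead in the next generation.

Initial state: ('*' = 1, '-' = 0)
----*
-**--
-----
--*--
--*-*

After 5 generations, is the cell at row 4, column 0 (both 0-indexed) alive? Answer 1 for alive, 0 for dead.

t=0: ----*
-**--
-----
--*--
--*-*
t=1: ***--
-----
-**--
---*-
-----
t=2: -*---
*----
--*--
--*--
-**--
t=3: ***--
-*---
-*---
--**-
-**--
t=4: *----
-----
-*---
---*-
*----
t=5: -----
-----
-----
-----
----*

0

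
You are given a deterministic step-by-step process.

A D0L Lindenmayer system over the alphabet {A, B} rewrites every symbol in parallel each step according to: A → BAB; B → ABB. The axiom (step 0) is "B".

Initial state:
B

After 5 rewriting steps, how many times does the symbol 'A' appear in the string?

[0] B
[1] ABB
[2] BABABBABB
[3] ABBBABABBBABABBABBBABABBABB
[4] BABABBABBABBBABABBBABABBABBABBBABABBBABABBABBBABABBABBABBBABABBBABABBABBBABABBABB
[5] ABBBABABBBABABBABBBABABBABBBABABBABBABBBABABBBABABBABBABBB…BABBABBBABABBBABABBABBBABABBABBABBBABABBBABABBABBBABABBABB  (len 243)

81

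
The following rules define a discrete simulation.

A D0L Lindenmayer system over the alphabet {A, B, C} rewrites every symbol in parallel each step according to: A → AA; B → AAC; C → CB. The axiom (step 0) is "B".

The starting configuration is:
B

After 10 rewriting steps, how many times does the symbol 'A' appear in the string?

1870

step 0: B
step 1: AAC
step 2: AAAACB
step 3: AAAAAAAACBAAC
step 4: AAAAAAAAAAAAAAAACBAACAAAACB
step 5: AAAAAAAAAAAAAAAAAAAAAAAAAAAAAAAACBAACAAAACBAAAAAAAACBAAC
step 6: AAAAAAAAAAAAAAAAAAAAAAAAAAAAAAAAAAAAAAAAAAAAAAAAAAAAAAAAAAAAAAAACBAACAAAACBAAAAAAAACBAACAAAAAAAAAAAAAAAACBAACAAAACB
step 7: AAAAAAAAAAAAAAAAAAAAAAAAAAAAAAAAAAAAAAAAAAAAAAAAAAAAAAAAAA…CBAAAAAAAAAAAAAAAAAAAAAAAAAAAAAAAACBAACAAAACBAAAAAAAACBAAC  (len 235)
step 8: AAAAAAAAAAAAAAAAAAAAAAAAAAAAAAAAAAAAAAAAAAAAAAAAAAAAAAAAAA…AAAAAAACBAACAAAACBAAAAAAAACBAACAAAAAAAAAAAAAAAACBAACAAAACB  (len 478)
step 9: AAAAAAAAAAAAAAAAAAAAAAAAAAAAAAAAAAAAAAAAAAAAAAAAAAAAAAAAAA…CBAAAAAAAAAAAAAAAAAAAAAAAAAAAAAAAACBAACAAAACBAAAAAAAACBAAC  (len 969)
step 10: AAAAAAAAAAAAAAAAAAAAAAAAAAAAAAAAAAAAAAAAAAAAAAAAAAAAAAAAAA…AAAAAAACBAACAAAACBAAAAAAAACBAACAAAAAAAAAAAAAAAACBAACAAAACB  (len 1959)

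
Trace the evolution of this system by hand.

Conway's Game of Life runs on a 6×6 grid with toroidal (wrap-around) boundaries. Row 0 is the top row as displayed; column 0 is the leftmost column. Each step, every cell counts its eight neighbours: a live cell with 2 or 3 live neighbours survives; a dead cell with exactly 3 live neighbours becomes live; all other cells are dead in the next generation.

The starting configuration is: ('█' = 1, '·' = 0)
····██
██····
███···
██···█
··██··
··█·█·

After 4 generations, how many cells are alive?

16

k=0  ····██
██····
███···
██···█
··██··
··█·█·
k=1  ██·███
··█···
··█···
···█·█
█·████
··█·██
k=2  ██····
█·█·██
··██··
██···█
███···
······
k=3  ██····
█·█·██
··██··
···█·█
··█··█
··█···
k=4  █·██··
█·█·██
███···
···█··
··███·
█·█···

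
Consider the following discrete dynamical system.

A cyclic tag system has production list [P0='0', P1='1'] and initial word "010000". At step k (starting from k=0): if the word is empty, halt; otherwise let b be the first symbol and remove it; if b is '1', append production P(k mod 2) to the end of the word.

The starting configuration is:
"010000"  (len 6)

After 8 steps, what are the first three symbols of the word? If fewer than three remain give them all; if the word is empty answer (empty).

t=0: "010000"  (len 6)
t=1: "10000"  (len 5)
t=2: "00001"  (len 5)
t=3: "0001"  (len 4)
t=4: "001"  (len 3)
t=5: "01"  (len 2)
t=6: "1"  (len 1)
t=7: "0"  (len 1)
t=8: (halted — word empty)

(empty)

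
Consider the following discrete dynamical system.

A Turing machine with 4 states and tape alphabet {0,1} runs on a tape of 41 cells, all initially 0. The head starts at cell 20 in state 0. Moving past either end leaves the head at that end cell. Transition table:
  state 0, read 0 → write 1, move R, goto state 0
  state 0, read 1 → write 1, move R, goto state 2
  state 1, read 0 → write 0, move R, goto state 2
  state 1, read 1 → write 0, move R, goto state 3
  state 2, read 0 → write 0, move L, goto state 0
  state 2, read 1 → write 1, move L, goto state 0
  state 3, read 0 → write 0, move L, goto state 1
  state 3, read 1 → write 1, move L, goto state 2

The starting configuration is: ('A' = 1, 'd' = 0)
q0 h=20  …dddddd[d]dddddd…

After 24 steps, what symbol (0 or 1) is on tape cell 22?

1

[0] q0 h=20  …dddddd[d]dddddd…
[1] q0 h=21  …dddddA[d]dddddd…
[2] q0 h=22  …ddddAA[d]dddddd…
[3] q0 h=23  …dddAAA[d]dddddd…
[4] q0 h=24  …ddAAAA[d]dddddd…
[5] q0 h=25  …dAAAAA[d]dddddd…
[6] q0 h=26  …AAAAAA[d]dddddd…
[7] q0 h=27  …AAAAAA[d]dddddd…
[8] q0 h=28  …AAAAAA[d]dddddd…
[9] q0 h=29  …AAAAAA[d]dddddd…
[10] q0 h=30  …AAAAAA[d]dddddd…
[11] q0 h=31  …AAAAAA[d]dddddd…
[12] q0 h=32  …AAAAAA[d]dddddd…
[13] q0 h=33  …AAAAAA[d]dddddd…
[14] q0 h=34  …AAAAAA[d]dddddd|
[15] q0 h=35  …AAAAAA[d]ddddd|
[16] q0 h=36  …AAAAAA[d]dddd|
[17] q0 h=37  …AAAAAA[d]ddd|
[18] q0 h=38  …AAAAAA[d]dd|
[19] q0 h=39  …AAAAAA[d]d|
[20] q0 h=40  …AAAAAA[d]|
[21] q0 h=40  …AAAAAA[A]|
[22] q2 h=40  …AAAAAA[A]|
[23] q0 h=39  …AAAAAA[A]A|
[24] q2 h=40  …AAAAAA[A]|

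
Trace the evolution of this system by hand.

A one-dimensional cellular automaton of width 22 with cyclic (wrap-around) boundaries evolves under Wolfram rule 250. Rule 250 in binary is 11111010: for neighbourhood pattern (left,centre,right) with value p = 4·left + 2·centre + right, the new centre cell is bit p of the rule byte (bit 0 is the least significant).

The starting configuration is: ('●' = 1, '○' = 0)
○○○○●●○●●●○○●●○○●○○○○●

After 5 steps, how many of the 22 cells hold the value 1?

22

[0] ○○○○●●○●●●○○●●○○●○○○○●
[1] ●○○●●●●●●●●●●●●●○●○○●○
[2] ○●●●●●●●●●●●●●●●●○●●○●
[3] ●●●●●●●●●●●●●●●●●●●●●○
[4] ●●●●●●●●●●●●●●●●●●●●●●
[5] ●●●●●●●●●●●●●●●●●●●●●●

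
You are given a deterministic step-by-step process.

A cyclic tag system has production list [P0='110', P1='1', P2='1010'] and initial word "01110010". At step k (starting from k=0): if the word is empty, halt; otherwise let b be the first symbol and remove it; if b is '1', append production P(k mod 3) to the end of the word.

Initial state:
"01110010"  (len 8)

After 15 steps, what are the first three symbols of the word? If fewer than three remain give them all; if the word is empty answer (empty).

011

gen 0: "01110010"  (len 8)
gen 1: "1110010"  (len 7)
gen 2: "1100101"  (len 7)
gen 3: "1001011010"  (len 10)
gen 4: "001011010110"  (len 12)
gen 5: "01011010110"  (len 11)
gen 6: "1011010110"  (len 10)
gen 7: "011010110110"  (len 12)
gen 8: "11010110110"  (len 11)
gen 9: "10101101101010"  (len 14)
gen 10: "0101101101010110"  (len 16)
gen 11: "101101101010110"  (len 15)
gen 12: "011011010101101010"  (len 18)
gen 13: "11011010101101010"  (len 17)
gen 14: "10110101011010101"  (len 17)
gen 15: "01101010110101011010"  (len 20)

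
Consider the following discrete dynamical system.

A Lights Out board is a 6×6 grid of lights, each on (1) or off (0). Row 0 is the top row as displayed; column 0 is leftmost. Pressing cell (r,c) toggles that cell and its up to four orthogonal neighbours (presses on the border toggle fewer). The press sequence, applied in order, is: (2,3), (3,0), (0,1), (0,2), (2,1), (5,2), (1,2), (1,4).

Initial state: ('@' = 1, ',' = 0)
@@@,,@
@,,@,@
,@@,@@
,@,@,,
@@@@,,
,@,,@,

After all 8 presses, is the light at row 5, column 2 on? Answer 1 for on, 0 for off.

[0] @@@,,@
@,,@,@
,@@,@@
,@,@,,
@@@@,,
,@,,@,
[1] @@@,,@
@,,,,@
,@,@,@
,@,,,,
@@@@,,
,@,,@,
[2] @@@,,@
@,,,,@
@@,@,@
@,,,,,
,@@@,,
,@,,@,
[3] ,,,,,@
@@,,,@
@@,@,@
@,,,,,
,@@@,,
,@,,@,
[4] ,@@@,@
@@@,,@
@@,@,@
@,,,,,
,@@@,,
,@,,@,
[5] ,@@@,@
@,@,,@
,,@@,@
@@,,,,
,@@@,,
,@,,@,
[6] ,@@@,@
@,@,,@
,,@@,@
@@,,,,
,@,@,,
,,@@@,
[7] ,@,@,@
@@,@,@
,,,@,@
@@,,,,
,@,@,,
,,@@@,
[8] ,@,@@@
@@,,@,
,,,@@@
@@,,,,
,@,@,,
,,@@@,

1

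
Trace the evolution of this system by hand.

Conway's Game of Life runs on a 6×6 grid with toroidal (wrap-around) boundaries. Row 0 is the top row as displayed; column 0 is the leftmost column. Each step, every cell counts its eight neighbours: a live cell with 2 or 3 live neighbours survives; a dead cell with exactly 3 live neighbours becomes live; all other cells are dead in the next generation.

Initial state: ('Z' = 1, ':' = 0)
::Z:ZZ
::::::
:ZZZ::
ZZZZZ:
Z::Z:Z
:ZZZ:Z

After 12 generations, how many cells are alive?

gen 0: ::Z:ZZ
::::::
:ZZZ::
ZZZZZ:
Z::Z:Z
:ZZZ:Z
gen 1: ZZZ:ZZ
:Z::Z:
Z:::Z:
::::::
::::::
:Z::::
gen 2: ::ZZZZ
::Z:Z:
:::::Z
::::::
::::::
:ZZ::Z
gen 3: Z::::Z
::Z:::
::::::
::::::
::::::
ZZZ::Z
gen 4: ::Z::Z
::::::
::::::
::::::
ZZ::::
:Z:::Z
gen 5: Z:::::
::::::
::::::
::::::
ZZ::::
:ZZ::Z
gen 6: ZZ::::
::::::
::::::
::::::
ZZZ:::
::Z::Z
gen 7: ZZ::::
::::::
::::::
:Z::::
ZZZ:::
::Z::Z
gen 8: ZZ::::
::::::
::::::
ZZZ:::
Z:Z:::
::Z::Z
gen 9: ZZ::::
::::::
:Z::::
Z:Z:::
Z:ZZ:Z
::Z::Z
gen 10: ZZ::::
ZZ::::
:Z::::
Z:ZZ:Z
Z:ZZZZ
::ZZZZ
gen 11: :::ZZ:
::Z:::
:::::Z
::::::
::::::
::::::
gen 12: :::Z::
:::ZZ:
::::::
::::::
::::::
::::::

3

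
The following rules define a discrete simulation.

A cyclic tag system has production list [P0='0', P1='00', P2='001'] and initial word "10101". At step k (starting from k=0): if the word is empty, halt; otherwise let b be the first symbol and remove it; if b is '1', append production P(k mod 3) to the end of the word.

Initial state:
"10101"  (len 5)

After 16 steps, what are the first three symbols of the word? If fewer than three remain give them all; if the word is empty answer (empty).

(empty)

k=0  "10101"  (len 5)
k=1  "01010"  (len 5)
k=2  "1010"  (len 4)
k=3  "010001"  (len 6)
k=4  "10001"  (len 5)
k=5  "000100"  (len 6)
k=6  "00100"  (len 5)
k=7  "0100"  (len 4)
k=8  "100"  (len 3)
k=9  "00001"  (len 5)
k=10  "0001"  (len 4)
k=11  "001"  (len 3)
k=12  "01"  (len 2)
k=13  "1"  (len 1)
k=14  "00"  (len 2)
k=15  "0"  (len 1)
k=16  (halted — word empty)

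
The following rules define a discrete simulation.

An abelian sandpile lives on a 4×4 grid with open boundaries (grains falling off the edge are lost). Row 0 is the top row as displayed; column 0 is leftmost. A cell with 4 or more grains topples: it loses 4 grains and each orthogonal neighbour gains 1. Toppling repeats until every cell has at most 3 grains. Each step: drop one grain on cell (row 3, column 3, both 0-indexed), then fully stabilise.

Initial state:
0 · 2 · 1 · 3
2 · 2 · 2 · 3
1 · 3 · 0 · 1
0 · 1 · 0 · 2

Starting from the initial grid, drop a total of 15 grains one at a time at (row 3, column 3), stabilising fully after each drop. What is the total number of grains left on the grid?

[0] 0 · 2 · 1 · 3
2 · 2 · 2 · 3
1 · 3 · 0 · 1
0 · 1 · 0 · 2
[1] 0 · 2 · 1 · 3
2 · 2 · 2 · 3
1 · 3 · 0 · 1
0 · 1 · 0 · 3
[2] 0 · 2 · 1 · 3
2 · 2 · 2 · 3
1 · 3 · 0 · 2
0 · 1 · 1 · 0
[3] 0 · 2 · 1 · 3
2 · 2 · 2 · 3
1 · 3 · 0 · 2
0 · 1 · 1 · 1
[4] 0 · 2 · 1 · 3
2 · 2 · 2 · 3
1 · 3 · 0 · 2
0 · 1 · 1 · 2
[5] 0 · 2 · 1 · 3
2 · 2 · 2 · 3
1 · 3 · 0 · 2
0 · 1 · 1 · 3
[6] 0 · 2 · 1 · 3
2 · 2 · 2 · 3
1 · 3 · 0 · 3
0 · 1 · 2 · 0
[7] 0 · 2 · 1 · 3
2 · 2 · 2 · 3
1 · 3 · 0 · 3
0 · 1 · 2 · 1
[8] 0 · 2 · 1 · 3
2 · 2 · 2 · 3
1 · 3 · 0 · 3
0 · 1 · 2 · 2
[9] 0 · 2 · 1 · 3
2 · 2 · 2 · 3
1 · 3 · 0 · 3
0 · 1 · 2 · 3
[10] 0 · 2 · 2 · 0
2 · 2 · 3 · 1
1 · 3 · 1 · 1
0 · 1 · 3 · 1
[11] 0 · 2 · 2 · 0
2 · 2 · 3 · 1
1 · 3 · 1 · 1
0 · 1 · 3 · 2
[12] 0 · 2 · 2 · 0
2 · 2 · 3 · 1
1 · 3 · 1 · 1
0 · 1 · 3 · 3
[13] 0 · 2 · 2 · 0
2 · 2 · 3 · 1
1 · 3 · 2 · 2
0 · 2 · 0 · 1
[14] 0 · 2 · 2 · 0
2 · 2 · 3 · 1
1 · 3 · 2 · 2
0 · 2 · 0 · 2
[15] 0 · 2 · 2 · 0
2 · 2 · 3 · 1
1 · 3 · 2 · 2
0 · 2 · 0 · 3

25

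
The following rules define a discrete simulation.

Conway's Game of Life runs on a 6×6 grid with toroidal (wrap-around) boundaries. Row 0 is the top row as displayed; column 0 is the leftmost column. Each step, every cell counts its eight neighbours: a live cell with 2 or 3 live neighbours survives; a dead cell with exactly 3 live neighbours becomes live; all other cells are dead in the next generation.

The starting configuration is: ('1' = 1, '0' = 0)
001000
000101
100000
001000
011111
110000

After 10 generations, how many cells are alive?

t=0: 001000
000101
100000
001000
011111
110000
t=1: 111000
000000
000000
101011
000111
100011
t=2: 110000
010000
000001
100000
010000
001000
t=3: 111000
010000
100000
100000
010000
101000
t=4: 101000
001000
110000
110000
110000
101000
t=5: 001100
101000
101000
001001
001001
101001
t=6: 101101
001000
101101
101101
001111
101011
t=7: 101000
000000
100001
000000
000000
000000
t=8: 000000
110001
000000
000000
000000
000000
t=9: 100000
100000
100000
000000
000000
000000
t=10: 000000
110001
000000
000000
000000
000000

3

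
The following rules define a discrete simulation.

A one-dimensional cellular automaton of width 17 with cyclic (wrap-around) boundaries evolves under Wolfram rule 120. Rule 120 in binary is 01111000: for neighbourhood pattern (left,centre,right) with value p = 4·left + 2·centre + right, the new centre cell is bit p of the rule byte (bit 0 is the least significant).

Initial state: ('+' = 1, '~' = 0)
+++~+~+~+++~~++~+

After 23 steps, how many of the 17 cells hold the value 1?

4

step 0: +++~+~+~+++~~++~+
step 1: ~~++~+~++~++~++++
step 2: +~+++~++++++++~~+
step 3: +++~+++~~~~~~++~+
step 4: ~~+++~++~~~~~++++
step 5: +~+~+++++~~~~+~~+
step 6: ++~++~~~++~~~~+~+
step 7: ~+++++~~+++~~~~++
step 8: ++~~~++~+~++~~~++
step 9: ~++~~+++~++++~~+~
step 10: ~+++~+~+++~~++~~+
step 11: ++~++~++~++~+++~~
step 12: +++++++++++++~++~
step 13: +~~~~~~~~~~~+++++
step 14: ++~~~~~~~~~~+~~~~
step 15: +++~~~~~~~~~~+~~~
step 16: +~++~~~~~~~~~~+~~
step 17: ~++++~~~~~~~~~~+~
step 18: ~+~~++~~~~~~~~~~+
step 19: +~+~+++~~~~~~~~~~
step 20: ~+~++~++~~~~~~~~~
step 21: ~~+++++++~~~~~~~~
step 22: ~~+~~~~~++~~~~~~~
step 23: ~~~+~~~~+++~~~~~~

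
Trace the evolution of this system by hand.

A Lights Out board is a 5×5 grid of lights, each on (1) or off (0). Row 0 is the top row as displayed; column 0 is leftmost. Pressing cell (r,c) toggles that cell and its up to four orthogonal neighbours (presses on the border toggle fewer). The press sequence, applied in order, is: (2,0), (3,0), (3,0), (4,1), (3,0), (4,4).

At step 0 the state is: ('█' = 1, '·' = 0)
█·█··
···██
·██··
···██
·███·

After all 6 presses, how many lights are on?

8

step 0: █·█··
···██
·██··
···██
·███·
step 1: █·█··
█··██
█·█··
█··██
·███·
step 2: █·█··
█··██
··█··
·█·██
████·
step 3: █·█··
█··██
█·█··
█··██
·███·
step 4: █·█··
█··██
█·█··
██·██
█··█·
step 5: █·█··
█··██
··█··
···██
···█·
step 6: █·█··
█··██
··█··
···█·
····█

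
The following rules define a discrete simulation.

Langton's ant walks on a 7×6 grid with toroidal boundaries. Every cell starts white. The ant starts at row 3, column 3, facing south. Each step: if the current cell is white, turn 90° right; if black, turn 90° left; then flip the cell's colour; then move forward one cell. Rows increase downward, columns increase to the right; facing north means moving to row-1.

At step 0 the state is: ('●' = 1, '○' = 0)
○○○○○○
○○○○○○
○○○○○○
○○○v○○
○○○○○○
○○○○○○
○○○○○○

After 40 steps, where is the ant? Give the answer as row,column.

1,3

k=0  ○○○○○○
○○○○○○
○○○○○○
○○○v○○
○○○○○○
○○○○○○
○○○○○○
k=1  ○○○○○○
○○○○○○
○○○○○○
○○<●○○
○○○○○○
○○○○○○
○○○○○○
k=2  ○○○○○○
○○○○○○
○○^○○○
○○●●○○
○○○○○○
○○○○○○
○○○○○○
k=3  ○○○○○○
○○○○○○
○○●>○○
○○●●○○
○○○○○○
○○○○○○
○○○○○○
k=4  ○○○○○○
○○○○○○
○○●●○○
○○●v○○
○○○○○○
○○○○○○
○○○○○○
k=5  ○○○○○○
○○○○○○
○○●●○○
○○●○>○
○○○○○○
○○○○○○
○○○○○○
k=6  ○○○○○○
○○○○○○
○○●●○○
○○●○●○
○○○○v○
○○○○○○
○○○○○○
k=7  ○○○○○○
○○○○○○
○○●●○○
○○●○●○
○○○<●○
○○○○○○
○○○○○○
k=8  ○○○○○○
○○○○○○
○○●●○○
○○●^●○
○○○●●○
○○○○○○
○○○○○○
k=9  ○○○○○○
○○○○○○
○○●●○○
○○●●>○
○○○●●○
○○○○○○
○○○○○○
k=10  ○○○○○○
○○○○○○
○○●●^○
○○●●○○
○○○●●○
○○○○○○
○○○○○○
k=11  ○○○○○○
○○○○○○
○○●●●>
○○●●○○
○○○●●○
○○○○○○
○○○○○○
k=12  ○○○○○○
○○○○○○
○○●●●●
○○●●○v
○○○●●○
○○○○○○
○○○○○○
k=13  ○○○○○○
○○○○○○
○○●●●●
○○●●<●
○○○●●○
○○○○○○
○○○○○○
k=14  ○○○○○○
○○○○○○
○○●●^●
○○●●●●
○○○●●○
○○○○○○
○○○○○○
k=15  ○○○○○○
○○○○○○
○○●<○●
○○●●●●
○○○●●○
○○○○○○
○○○○○○
k=16  ○○○○○○
○○○○○○
○○●○○●
○○●v●●
○○○●●○
○○○○○○
○○○○○○
k=17  ○○○○○○
○○○○○○
○○●○○●
○○●○>●
○○○●●○
○○○○○○
○○○○○○
k=18  ○○○○○○
○○○○○○
○○●○^●
○○●○○●
○○○●●○
○○○○○○
○○○○○○
k=19  ○○○○○○
○○○○○○
○○●○●>
○○●○○●
○○○●●○
○○○○○○
○○○○○○
k=20  ○○○○○○
○○○○○^
○○●○●○
○○●○○●
○○○●●○
○○○○○○
○○○○○○
k=21  ○○○○○○
>○○○○●
○○●○●○
○○●○○●
○○○●●○
○○○○○○
○○○○○○
k=22  ○○○○○○
●○○○○●
v○●○●○
○○●○○●
○○○●●○
○○○○○○
○○○○○○
k=23  ○○○○○○
●○○○○●
●○●○●<
○○●○○●
○○○●●○
○○○○○○
○○○○○○
k=24  ○○○○○○
●○○○○^
●○●○●●
○○●○○●
○○○●●○
○○○○○○
○○○○○○
k=25  ○○○○○○
●○○○<○
●○●○●●
○○●○○●
○○○●●○
○○○○○○
○○○○○○
k=26  ○○○○^○
●○○○●○
●○●○●●
○○●○○●
○○○●●○
○○○○○○
○○○○○○
k=27  ○○○○●>
●○○○●○
●○●○●●
○○●○○●
○○○●●○
○○○○○○
○○○○○○
k=28  ○○○○●●
●○○○●v
●○●○●●
○○●○○●
○○○●●○
○○○○○○
○○○○○○
k=29  ○○○○●●
●○○○<●
●○●○●●
○○●○○●
○○○●●○
○○○○○○
○○○○○○
k=30  ○○○○●●
●○○○○●
●○●○v●
○○●○○●
○○○●●○
○○○○○○
○○○○○○
k=31  ○○○○●●
●○○○○●
●○●○○>
○○●○○●
○○○●●○
○○○○○○
○○○○○○
k=32  ○○○○●●
●○○○○^
●○●○○○
○○●○○●
○○○●●○
○○○○○○
○○○○○○
k=33  ○○○○●●
●○○○<○
●○●○○○
○○●○○●
○○○●●○
○○○○○○
○○○○○○
k=34  ○○○○^●
●○○○●○
●○●○○○
○○●○○●
○○○●●○
○○○○○○
○○○○○○
k=35  ○○○<○●
●○○○●○
●○●○○○
○○●○○●
○○○●●○
○○○○○○
○○○○○○
k=36  ○○○●○●
●○○○●○
●○●○○○
○○●○○●
○○○●●○
○○○○○○
○○○^○○
k=37  ○○○●○●
●○○○●○
●○●○○○
○○●○○●
○○○●●○
○○○○○○
○○○●>○
k=38  ○○○●v●
●○○○●○
●○●○○○
○○●○○●
○○○●●○
○○○○○○
○○○●●○
k=39  ○○○<●●
●○○○●○
●○●○○○
○○●○○●
○○○●●○
○○○○○○
○○○●●○
k=40  ○○○○●●
●○○v●○
●○●○○○
○○●○○●
○○○●●○
○○○○○○
○○○●●○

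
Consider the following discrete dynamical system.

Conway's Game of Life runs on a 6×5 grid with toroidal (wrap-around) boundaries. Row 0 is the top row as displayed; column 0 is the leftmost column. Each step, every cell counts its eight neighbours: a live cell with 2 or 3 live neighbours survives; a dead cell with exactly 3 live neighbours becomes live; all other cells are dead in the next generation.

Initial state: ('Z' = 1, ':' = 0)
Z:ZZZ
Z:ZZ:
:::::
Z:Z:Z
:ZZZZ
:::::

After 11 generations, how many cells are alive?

4

k=0  Z:ZZZ
Z:ZZ:
:::::
Z:Z:Z
:ZZZZ
:::::
k=1  Z:Z::
Z:Z::
Z:Z::
Z:Z:Z
:ZZ:Z
:::::
k=2  :::::
Z:ZZZ
Z:Z::
::Z:Z
:ZZ:Z
Z:ZZ:
k=3  Z::::
Z:ZZZ
Z:Z::
::Z:Z
::::Z
Z:ZZZ
k=4  :::::
Z:ZZ:
Z:Z::
ZZ::Z
:ZZ::
ZZ:Z:
k=5  Z::Z:
::ZZZ
::Z::
:::ZZ
:::Z:
ZZ:::
k=6  Z::Z:
:ZZ:Z
::Z::
::ZZZ
Z:ZZ:
ZZZ::
k=7  :::Z:
ZZZ:Z
Z:::Z
::::Z
Z::::
Z::::
k=8  ::ZZ:
:ZZ::
:::::
::::Z
Z:::Z
::::Z
k=9  :ZZZ:
:ZZZ:
:::::
Z:::Z
Z::ZZ
Z:::Z
k=10  :::::
:Z:Z:
ZZZZZ
Z::Z:
:Z:Z:
:::::
k=11  :::::
:Z:Z:
:::::
:::::
::Z:Z
:::::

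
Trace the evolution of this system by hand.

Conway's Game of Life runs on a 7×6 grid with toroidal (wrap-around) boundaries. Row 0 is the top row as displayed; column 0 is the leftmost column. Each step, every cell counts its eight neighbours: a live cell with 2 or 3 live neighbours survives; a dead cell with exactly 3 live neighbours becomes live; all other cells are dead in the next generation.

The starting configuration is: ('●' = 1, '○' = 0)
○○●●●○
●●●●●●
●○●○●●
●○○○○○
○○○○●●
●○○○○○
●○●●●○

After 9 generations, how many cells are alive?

0) ○○●●●○
●●●●●●
●○●○●●
●○○○○○
○○○○●●
●○○○○○
●○●●●○
1) ○○○○○○
○○○○○○
○○●○○○
●●○●○○
●○○○○●
●●○○○○
○○●○●○
2) ○○○○○○
○○○○○○
○●●○○○
●●●○○●
○○●○○●
●●○○○○
○●○○○○
3) ○○○○○○
○○○○○○
○○●○○○
○○○●○●
○○●○○●
●●●○○○
●●○○○○
4) ○○○○○○
○○○○○○
○○○○○○
○○●●●○
○○●●●●
○○●○○●
●○●○○○
5) ○○○○○○
○○○○○○
○○○●○○
○○●○○●
○●○○○●
●○●○○●
○●○○○○
6) ○○○○○○
○○○○○○
○○○○○○
●○●○●○
○●●○●●
○○●○○●
●●○○○○
7) ○○○○○○
○○○○○○
○○○○○○
●○●○●○
○○●○●○
○○●●●●
●●○○○○
8) ○○○○○○
○○○○○○
○○○○○○
○●○○○●
○○●○○○
●○●○●●
●●●●●●
9) ●●●●●●
○○○○○○
○○○○○○
○○○○○○
○○●●●○
○○○○○○
○○●○○○

10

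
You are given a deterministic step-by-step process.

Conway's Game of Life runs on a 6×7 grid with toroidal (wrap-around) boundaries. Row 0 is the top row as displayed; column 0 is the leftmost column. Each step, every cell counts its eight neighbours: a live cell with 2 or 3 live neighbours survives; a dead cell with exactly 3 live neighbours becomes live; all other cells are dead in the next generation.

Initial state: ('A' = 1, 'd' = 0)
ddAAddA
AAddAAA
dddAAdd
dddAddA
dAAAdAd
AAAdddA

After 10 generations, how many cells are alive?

2

t=0: ddAAddA
AAddAAA
dddAAdd
dddAddA
dAAAdAd
AAAdddA
t=1: dddAAdd
AAddddA
ddAAddd
dddddAd
dddAAAd
ddddAAA
t=2: dddAAdd
AAddAdd
AAAdddA
ddAddAd
dddAddd
ddddddA
t=3: AddAAAd
ddddAAA
ddAAdAA
AdAAddA
ddddddd
dddAAdd
t=4: ddddddd
AdAdddd
dAAdddd
AAAAAAA
ddAdAdd
dddAdAd
t=5: ddddddd
ddAdddd
ddddAAd
AdddAAA
Adddddd
dddAAdd
t=6: dddAddd
ddddddd
dddAAdd
AdddAdd
AddAddd
ddddddd
t=7: ddddddd
dddAAdd
dddAAdd
ddddAdd
ddddddd
ddddddd
t=8: ddddddd
dddAAdd
dddddAd
dddAAdd
ddddddd
ddddddd
t=9: ddddddd
ddddAdd
dddddAd
ddddAdd
ddddddd
ddddddd
t=10: ddddddd
ddddddd
ddddAAd
ddddddd
ddddddd
ddddddd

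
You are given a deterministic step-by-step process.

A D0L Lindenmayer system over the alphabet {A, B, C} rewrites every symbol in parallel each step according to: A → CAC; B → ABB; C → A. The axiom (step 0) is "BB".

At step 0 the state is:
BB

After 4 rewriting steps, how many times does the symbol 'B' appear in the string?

gen 0: BB
gen 1: ABBABB
gen 2: CACABBABBCACABBABB
gen 3: ACACACACABBABBCACABBABBACACACACABBABBCACABBABB
gen 4: CACACACACACACACACACABBABBCACABBABBACACACACABBABBCACABBABBCACACACACACACACACACABBABBCACABBABBACACACACABBABBCACABBABB

32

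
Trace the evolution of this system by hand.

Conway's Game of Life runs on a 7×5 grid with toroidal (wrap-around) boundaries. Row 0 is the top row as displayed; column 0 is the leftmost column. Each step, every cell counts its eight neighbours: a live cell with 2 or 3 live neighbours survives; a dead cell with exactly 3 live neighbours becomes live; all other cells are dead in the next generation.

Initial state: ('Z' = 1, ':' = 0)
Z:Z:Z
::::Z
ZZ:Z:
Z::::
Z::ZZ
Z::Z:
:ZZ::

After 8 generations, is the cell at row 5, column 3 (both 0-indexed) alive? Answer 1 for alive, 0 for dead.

1

gen 0: Z:Z:Z
::::Z
ZZ:Z:
Z::::
Z::ZZ
Z::Z:
:ZZ::
gen 1: Z:Z:Z
::Z::
ZZ:::
::ZZ:
ZZ:Z:
Z::Z:
::Z::
gen 2: ::Z::
::ZZZ
:Z:Z:
:::Z:
ZZ:Z:
Z::Z:
Z:Z::
gen 3: ::Z:Z
:Z::Z
:::::
ZZ:Z:
ZZ:Z:
Z::Z:
::ZZZ
gen 4: :ZZ:Z
Z::Z:
:ZZ:Z
ZZ:::
:::Z:
Z::::
ZZZ::
gen 5: ::::Z
:::::
::ZZZ
ZZ:ZZ
ZZ::Z
Z:Z:Z
::ZZZ
gen 6: ::::Z
::::Z
:ZZ::
:::::
:::::
::Z::
:ZZ::
gen 7: Z::Z:
Z::Z:
:::::
:::::
:::::
:ZZ::
:ZZZ:
gen 8: Z::Z:
:::::
:::::
:::::
:::::
:Z:Z:
Z::ZZ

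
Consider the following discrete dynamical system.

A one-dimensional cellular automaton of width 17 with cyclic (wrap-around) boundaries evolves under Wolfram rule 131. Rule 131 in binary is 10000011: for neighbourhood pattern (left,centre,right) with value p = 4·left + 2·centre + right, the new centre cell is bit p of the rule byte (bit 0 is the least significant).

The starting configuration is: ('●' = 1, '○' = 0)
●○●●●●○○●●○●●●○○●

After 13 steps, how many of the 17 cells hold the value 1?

t=0: ●○●●●●○○●●○●●●○○●
t=1: ○○○●●○○●○○○○●○○●○
t=2: ●●●○○○●○○●●●○○●○○
t=3: ○●○○●●○○●○●○○●○○●
t=4: ○○○●○○○●○○○○●○○●○
t=5: ●●●○○●●○○●●●○○●○○
t=6: ○●○○●○○○●○●○○●○○●
t=7: ○○○●○○●●○○○○●○○●○
t=8: ●●●○○●○○○●●●○○●○○
t=9: ○●○○●○○●●○●○○●○○●
t=10: ○○○●○○●○○○○○●○○●○
t=11: ●●●○○●○○●●●●○○●○○
t=12: ○●○○●○○●○●●○○●○○●
t=13: ○○○●○○●○○○○○●○○●○

4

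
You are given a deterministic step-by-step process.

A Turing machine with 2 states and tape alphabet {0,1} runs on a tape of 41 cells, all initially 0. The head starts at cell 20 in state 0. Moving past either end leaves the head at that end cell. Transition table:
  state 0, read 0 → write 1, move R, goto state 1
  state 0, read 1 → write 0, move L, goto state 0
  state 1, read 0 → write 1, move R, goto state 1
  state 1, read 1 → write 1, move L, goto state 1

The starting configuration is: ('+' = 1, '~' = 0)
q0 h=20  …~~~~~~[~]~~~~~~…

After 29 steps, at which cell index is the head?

[0] q0 h=20  …~~~~~~[~]~~~~~~…
[1] q1 h=21  …~~~~~+[~]~~~~~~…
[2] q1 h=22  …~~~~++[~]~~~~~~…
[3] q1 h=23  …~~~+++[~]~~~~~~…
[4] q1 h=24  …~~++++[~]~~~~~~…
[5] q1 h=25  …~+++++[~]~~~~~~…
[6] q1 h=26  …++++++[~]~~~~~~…
[7] q1 h=27  …++++++[~]~~~~~~…
[8] q1 h=28  …++++++[~]~~~~~~…
[9] q1 h=29  …++++++[~]~~~~~~…
[10] q1 h=30  …++++++[~]~~~~~~…
[11] q1 h=31  …++++++[~]~~~~~~…
[12] q1 h=32  …++++++[~]~~~~~~…
[13] q1 h=33  …++++++[~]~~~~~~…
[14] q1 h=34  …++++++[~]~~~~~~|
[15] q1 h=35  …++++++[~]~~~~~|
[16] q1 h=36  …++++++[~]~~~~|
[17] q1 h=37  …++++++[~]~~~|
[18] q1 h=38  …++++++[~]~~|
[19] q1 h=39  …++++++[~]~|
[20] q1 h=40  …++++++[~]|
[21] q1 h=40  …++++++[+]|
[22] q1 h=39  …++++++[+]+|
[23] q1 h=38  …++++++[+]++|
[24] q1 h=37  …++++++[+]+++|
[25] q1 h=36  …++++++[+]++++|
[26] q1 h=35  …++++++[+]+++++|
[27] q1 h=34  …++++++[+]++++++|
[28] q1 h=33  …++++++[+]++++++…
[29] q1 h=32  …++++++[+]++++++…

32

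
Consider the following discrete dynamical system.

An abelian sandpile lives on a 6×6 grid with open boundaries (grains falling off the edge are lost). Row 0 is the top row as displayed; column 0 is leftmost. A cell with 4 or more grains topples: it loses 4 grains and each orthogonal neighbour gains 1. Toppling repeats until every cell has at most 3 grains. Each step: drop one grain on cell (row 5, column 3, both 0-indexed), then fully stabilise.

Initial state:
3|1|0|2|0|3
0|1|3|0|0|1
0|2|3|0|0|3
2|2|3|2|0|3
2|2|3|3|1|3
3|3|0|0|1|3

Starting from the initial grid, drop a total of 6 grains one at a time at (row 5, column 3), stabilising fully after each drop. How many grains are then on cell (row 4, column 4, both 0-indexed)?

2

[0] 3|1|0|2|0|3
0|1|3|0|0|1
0|2|3|0|0|3
2|2|3|2|0|3
2|2|3|3|1|3
3|3|0|0|1|3
[1] 3|1|0|2|0|3
0|1|3|0|0|1
0|2|3|0|0|3
2|2|3|2|0|3
2|2|3|3|1|3
3|3|0|1|1|3
[2] 3|1|0|2|0|3
0|1|3|0|0|1
0|2|3|0|0|3
2|2|3|2|0|3
2|2|3|3|1|3
3|3|0|2|1|3
[3] 3|1|0|2|0|3
0|1|3|0|0|1
0|2|3|0|0|3
2|2|3|2|0|3
2|2|3|3|1|3
3|3|0|3|1|3
[4] 3|1|1|2|0|3
0|2|0|1|0|1
0|3|1|2|0|3
2|3|2|0|1|3
2|3|1|2|2|3
3|3|2|1|2|3
[5] 3|1|1|2|0|3
0|2|0|1|0|1
0|3|1|2|0|3
2|3|2|0|1|3
2|3|1|2|2|3
3|3|2|2|2|3
[6] 3|1|1|2|0|3
0|2|0|1|0|1
0|3|1|2|0|3
2|3|2|0|1|3
2|3|1|2|2|3
3|3|2|3|2|3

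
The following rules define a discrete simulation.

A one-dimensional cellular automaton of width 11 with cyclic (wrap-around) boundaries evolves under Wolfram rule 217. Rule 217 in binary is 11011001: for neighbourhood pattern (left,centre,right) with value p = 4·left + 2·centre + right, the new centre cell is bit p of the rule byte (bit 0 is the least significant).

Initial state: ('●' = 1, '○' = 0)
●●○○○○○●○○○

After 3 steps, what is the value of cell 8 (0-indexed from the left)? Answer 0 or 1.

1

[0] ●●○○○○○●○○○
[1] ●●●●●●○○●●○
[2] ●●●●●●●○●●○
[3] ●●●●●●●○●●○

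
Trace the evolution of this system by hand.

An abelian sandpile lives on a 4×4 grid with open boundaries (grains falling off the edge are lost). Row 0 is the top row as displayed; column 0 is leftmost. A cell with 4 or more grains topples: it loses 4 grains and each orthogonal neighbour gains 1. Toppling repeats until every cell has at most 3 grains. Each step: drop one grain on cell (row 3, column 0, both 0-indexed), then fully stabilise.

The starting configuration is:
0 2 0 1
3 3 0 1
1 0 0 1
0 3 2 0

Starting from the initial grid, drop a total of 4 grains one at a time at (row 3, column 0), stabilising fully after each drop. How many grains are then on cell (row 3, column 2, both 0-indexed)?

t=0: 0 2 0 1
3 3 0 1
1 0 0 1
0 3 2 0
t=1: 0 2 0 1
3 3 0 1
1 0 0 1
1 3 2 0
t=2: 0 2 0 1
3 3 0 1
1 0 0 1
2 3 2 0
t=3: 0 2 0 1
3 3 0 1
1 0 0 1
3 3 2 0
t=4: 0 2 0 1
3 3 0 1
2 1 0 1
1 0 3 0

3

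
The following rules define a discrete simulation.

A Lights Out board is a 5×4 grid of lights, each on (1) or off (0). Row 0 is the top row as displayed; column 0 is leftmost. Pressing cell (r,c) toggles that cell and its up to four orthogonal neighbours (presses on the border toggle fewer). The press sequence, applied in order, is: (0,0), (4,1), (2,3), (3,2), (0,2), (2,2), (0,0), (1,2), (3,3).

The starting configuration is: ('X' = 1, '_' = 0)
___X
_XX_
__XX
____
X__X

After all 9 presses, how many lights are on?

[0] ___X
_XX_
__XX
____
X__X
[1] XX_X
XXX_
__XX
____
X__X
[2] XX_X
XXX_
__XX
_X__
_XXX
[3] XX_X
XXXX
____
_X_X
_XXX
[4] XX_X
XXXX
__X_
__X_
_X_X
[5] X_X_
XX_X
__X_
__X_
_X_X
[6] X_X_
XXXX
_X_X
____
_X_X
[7] _XX_
_XXX
_X_X
____
_X_X
[8] _X__
____
_XXX
____
_X_X
[9] _X__
____
_XX_
__XX
_X__

6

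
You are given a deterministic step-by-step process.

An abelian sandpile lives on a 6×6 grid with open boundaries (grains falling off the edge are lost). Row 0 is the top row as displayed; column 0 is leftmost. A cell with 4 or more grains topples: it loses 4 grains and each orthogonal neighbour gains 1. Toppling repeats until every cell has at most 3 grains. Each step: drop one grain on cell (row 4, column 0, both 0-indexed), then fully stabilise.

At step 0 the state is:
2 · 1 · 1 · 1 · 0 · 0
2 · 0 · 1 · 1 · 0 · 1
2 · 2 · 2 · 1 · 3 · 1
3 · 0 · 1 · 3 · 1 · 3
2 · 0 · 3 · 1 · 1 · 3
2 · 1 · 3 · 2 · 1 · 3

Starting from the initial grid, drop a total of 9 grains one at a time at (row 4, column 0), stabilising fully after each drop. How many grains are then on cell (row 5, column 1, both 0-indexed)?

2

[0] 2 · 1 · 1 · 1 · 0 · 0
2 · 0 · 1 · 1 · 0 · 1
2 · 2 · 2 · 1 · 3 · 1
3 · 0 · 1 · 3 · 1 · 3
2 · 0 · 3 · 1 · 1 · 3
2 · 1 · 3 · 2 · 1 · 3
[1] 2 · 1 · 1 · 1 · 0 · 0
2 · 0 · 1 · 1 · 0 · 1
2 · 2 · 2 · 1 · 3 · 1
3 · 0 · 1 · 3 · 1 · 3
3 · 0 · 3 · 1 · 1 · 3
2 · 1 · 3 · 2 · 1 · 3
[2] 2 · 1 · 1 · 1 · 0 · 0
2 · 0 · 1 · 1 · 0 · 1
3 · 2 · 2 · 1 · 3 · 1
0 · 1 · 1 · 3 · 1 · 3
1 · 1 · 3 · 1 · 1 · 3
3 · 1 · 3 · 2 · 1 · 3
[3] 2 · 1 · 1 · 1 · 0 · 0
2 · 0 · 1 · 1 · 0 · 1
3 · 2 · 2 · 1 · 3 · 1
0 · 1 · 1 · 3 · 1 · 3
2 · 1 · 3 · 1 · 1 · 3
3 · 1 · 3 · 2 · 1 · 3
[4] 2 · 1 · 1 · 1 · 0 · 0
2 · 0 · 1 · 1 · 0 · 1
3 · 2 · 2 · 1 · 3 · 1
0 · 1 · 1 · 3 · 1 · 3
3 · 1 · 3 · 1 · 1 · 3
3 · 1 · 3 · 2 · 1 · 3
[5] 2 · 1 · 1 · 1 · 0 · 0
2 · 0 · 1 · 1 · 0 · 1
3 · 2 · 2 · 1 · 3 · 1
1 · 1 · 1 · 3 · 1 · 3
1 · 2 · 3 · 1 · 1 · 3
0 · 2 · 3 · 2 · 1 · 3
[6] 2 · 1 · 1 · 1 · 0 · 0
2 · 0 · 1 · 1 · 0 · 1
3 · 2 · 2 · 1 · 3 · 1
1 · 1 · 1 · 3 · 1 · 3
2 · 2 · 3 · 1 · 1 · 3
0 · 2 · 3 · 2 · 1 · 3
[7] 2 · 1 · 1 · 1 · 0 · 0
2 · 0 · 1 · 1 · 0 · 1
3 · 2 · 2 · 1 · 3 · 1
1 · 1 · 1 · 3 · 1 · 3
3 · 2 · 3 · 1 · 1 · 3
0 · 2 · 3 · 2 · 1 · 3
[8] 2 · 1 · 1 · 1 · 0 · 0
2 · 0 · 1 · 1 · 0 · 1
3 · 2 · 2 · 1 · 3 · 1
2 · 1 · 1 · 3 · 1 · 3
0 · 3 · 3 · 1 · 1 · 3
1 · 2 · 3 · 2 · 1 · 3
[9] 2 · 1 · 1 · 1 · 0 · 0
2 · 0 · 1 · 1 · 0 · 1
3 · 2 · 2 · 1 · 3 · 1
2 · 1 · 1 · 3 · 1 · 3
1 · 3 · 3 · 1 · 1 · 3
1 · 2 · 3 · 2 · 1 · 3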